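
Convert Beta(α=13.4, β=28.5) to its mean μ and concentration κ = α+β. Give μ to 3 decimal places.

κ = α+β = 13.4+28.5 = 41.9; μ = α/κ = 13.4/41.9 = 0.320.

μ = 0.320, κ = 41.9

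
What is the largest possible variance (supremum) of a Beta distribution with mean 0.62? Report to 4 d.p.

Var = μ(1−μ)/(α+β+1), which approaches μ(1−μ) as α+β → 0.
So the supremum is μ(1−μ) = 0.62×0.38 = 0.2356.

0.2356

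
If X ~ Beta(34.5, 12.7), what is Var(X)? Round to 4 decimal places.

Var = αβ/[(α+β)²(α+β+1)] = (34.5×12.7)/(47.2²×48.2) = 438.15/107381.888 = 0.0041.

0.0041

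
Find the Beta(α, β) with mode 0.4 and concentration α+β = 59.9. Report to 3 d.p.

α = 24.160, β = 35.740

Since the density peak of Beta(α,β) is at (α−1)/(α+β−2),
α = 1 + 0.4(59.9−2) = 24.160 and β = 59.9 − 24.160 = 35.740.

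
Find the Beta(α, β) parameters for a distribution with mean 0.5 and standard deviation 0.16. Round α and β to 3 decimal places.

Variance = 0.16² = 0.0256. The moment-matching identity α+β = μ(1−μ)/Var − 1 gives
α+β = 0.25/0.0256 − 1 = 8.7656, so α = μ·8.7656 = 4.383 and β = (1−μ)·8.7656 = 4.383.

α = 4.383, β = 4.383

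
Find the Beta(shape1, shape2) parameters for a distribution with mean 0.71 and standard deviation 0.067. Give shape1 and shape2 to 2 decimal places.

shape1 = 31.86, shape2 = 13.01

σ² = 0.067² = 0.004489.
With s = shape1+shape2, Var = μ(1−μ)/(s+1), so s+1 = (0.71×0.29)/0.004489 = 45.8677 and s = 44.8677.
shape1 = μs = 31.86, shape2 = (1−μ)s = 13.01.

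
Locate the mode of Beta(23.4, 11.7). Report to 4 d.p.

0.6767

With α,β > 1, mode = (α−1)/(α+β−2) = 22.4/33.1 = 0.6767.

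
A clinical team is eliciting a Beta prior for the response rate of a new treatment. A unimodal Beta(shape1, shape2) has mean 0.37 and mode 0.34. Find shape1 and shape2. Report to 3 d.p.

shape1 = 3.947, shape2 = 6.720

Let s = shape1+shape2. Mean gives shape1 = μs = 0.37s; mode gives (shape1−1)/(s−2) = 0.34.
Substituting: 0.37s − 1 = 0.34(s−2) = 0.34s − 0.68, so 0.03s = 0.32 and s = 10.6667.
Then shape1 = 0.37×10.6667 = 3.947 and shape2 = s−shape1 = 6.720.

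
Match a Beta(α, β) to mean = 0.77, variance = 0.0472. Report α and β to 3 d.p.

α = 2.119, β = 0.633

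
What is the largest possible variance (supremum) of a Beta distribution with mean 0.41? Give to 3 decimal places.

0.242

For fixed mean μ the Beta variance is μ(1−μ)/(α+β+1), increasing as α+β decreases.
Its least upper bound (not attained) is μ(1−μ) = 0.41·0.59 = 0.242.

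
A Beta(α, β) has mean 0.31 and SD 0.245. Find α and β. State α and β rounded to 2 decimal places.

α = 0.79, β = 1.77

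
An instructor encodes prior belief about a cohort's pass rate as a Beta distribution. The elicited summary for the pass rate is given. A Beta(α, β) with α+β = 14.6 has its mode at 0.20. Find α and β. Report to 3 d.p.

Since the density peak of Beta(α,β) is at (α−1)/(α+β−2),
α = 1 + 0.20(14.6−2) = 3.520 and β = 14.6 − 3.520 = 11.080.

α = 3.520, β = 11.080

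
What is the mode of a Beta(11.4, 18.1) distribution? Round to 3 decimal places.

0.378

With α,β > 1, mode = (α−1)/(α+β−2) = 10.4/27.5 = 0.378.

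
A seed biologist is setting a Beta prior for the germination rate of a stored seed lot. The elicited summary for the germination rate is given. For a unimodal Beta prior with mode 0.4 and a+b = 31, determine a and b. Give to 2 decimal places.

a = 12.60, b = 18.40

For a,b>1 the mode is (a−1)/(a+b−2), so a = mode·(κ−2)+1 = 0.4×29+1 = 12.60.
And b = (1−mode)·(κ−2)+1 = 0.6×29+1 = 18.40.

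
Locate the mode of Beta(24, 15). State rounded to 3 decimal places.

0.622

The density x^(α−1)(1−x)^(β−1) is maximised at (α−1)/(α+β−2) = 23/37 = 0.622.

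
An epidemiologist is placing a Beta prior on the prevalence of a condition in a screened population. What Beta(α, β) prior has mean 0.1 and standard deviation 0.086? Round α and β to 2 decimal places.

σ² = 0.086² = 0.007396.
With s = α+β, Var = μ(1−μ)/(s+1), so s+1 = (0.1×0.9)/0.007396 = 12.1687 and s = 11.1687.
α = μs = 1.12, β = (1−μ)s = 10.05.

α = 1.12, β = 10.05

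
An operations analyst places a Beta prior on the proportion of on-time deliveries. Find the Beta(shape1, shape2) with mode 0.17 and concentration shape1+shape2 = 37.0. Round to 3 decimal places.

shape1 = 6.950, shape2 = 30.050

Since the density peak of Beta(shape1,shape2) is at (shape1−1)/(shape1+shape2−2),
shape1 = 1 + 0.17(37.0−2) = 6.950 and shape2 = 37.0 − 6.950 = 30.050.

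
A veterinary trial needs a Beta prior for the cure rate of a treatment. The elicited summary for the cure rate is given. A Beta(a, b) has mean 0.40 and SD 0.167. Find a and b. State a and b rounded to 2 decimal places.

σ² = 0.167² = 0.027889.
With s = a+b, Var = μ(1−μ)/(s+1), so s+1 = (0.40×0.60)/0.027889 = 8.6055 and s = 7.6055.
a = μs = 3.04, b = (1−μ)s = 4.56.

a = 3.04, b = 4.56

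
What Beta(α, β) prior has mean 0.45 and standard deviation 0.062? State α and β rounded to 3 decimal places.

α = 28.524, β = 34.862

Variance = 0.062² = 0.003844. The moment-matching identity α+β = μ(1−μ)/Var − 1 gives
α+β = 0.2475/0.003844 − 1 = 63.3861, so α = μ·63.3861 = 28.524 and β = (1−μ)·63.3861 = 34.862.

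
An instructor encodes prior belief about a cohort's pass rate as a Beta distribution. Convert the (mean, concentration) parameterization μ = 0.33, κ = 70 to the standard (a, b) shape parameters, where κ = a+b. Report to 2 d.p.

a = 23.10, b = 46.90

a = μκ = 0.33×70 = 23.10 and b = (1−μ)κ = 0.67×70 = 46.90.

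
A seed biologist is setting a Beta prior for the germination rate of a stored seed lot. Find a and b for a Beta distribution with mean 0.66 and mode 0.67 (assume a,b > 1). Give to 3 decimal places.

a = 22.440, b = 11.560

Let s = a+b. Mean gives a = μs = 0.66s; mode gives (a−1)/(s−2) = 0.67.
Substituting: 0.66s − 1 = 0.67(s−2) = 0.67s − 1.34, so -0.01s = -0.34 and s = 34.0000.
Then a = 0.66×34.0000 = 22.440 and b = s−a = 11.560.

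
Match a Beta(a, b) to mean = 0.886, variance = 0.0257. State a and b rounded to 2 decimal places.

a = 2.60, b = 0.33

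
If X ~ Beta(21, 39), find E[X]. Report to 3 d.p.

The Beta mean is α/(α+β) = 21/(21+39) = 0.350.

0.350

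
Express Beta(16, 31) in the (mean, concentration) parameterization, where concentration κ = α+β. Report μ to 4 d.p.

κ = α+β = 16+31 = 47; μ = α/κ = 16/47 = 0.3404.

μ = 0.3404, κ = 47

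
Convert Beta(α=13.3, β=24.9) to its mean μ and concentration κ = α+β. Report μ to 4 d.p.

μ = 0.3482, κ = 38.2

κ = α+β = 13.3+24.9 = 38.2; μ = α/κ = 13.3/38.2 = 0.3482.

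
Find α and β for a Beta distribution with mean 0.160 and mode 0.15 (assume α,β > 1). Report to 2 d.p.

Let s = α+β. Mean gives α = μs = 0.160s; mode gives (α−1)/(s−2) = 0.15.
Substituting: 0.160s − 1 = 0.15(s−2) = 0.15s − 0.30, so 0.010s = 0.70 and s = 70.0000.
Then α = 0.160×70.0000 = 11.20 and β = s−α = 58.80.

α = 11.20, β = 58.80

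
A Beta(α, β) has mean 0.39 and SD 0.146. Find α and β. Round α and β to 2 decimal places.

First σ² = 0.021316. Setting α = μn, β = (1−μ)n with n = α+β,
μ(1−μ)/(n+1) = 0.021316 ⇒ n+1 = 0.2379/0.021316 = 11.1606 ⇒ n = 10.1606.
Hence α = 0.39×10.1606 = 3.96, β = 0.61×10.1606 = 6.20.

α = 3.96, β = 6.20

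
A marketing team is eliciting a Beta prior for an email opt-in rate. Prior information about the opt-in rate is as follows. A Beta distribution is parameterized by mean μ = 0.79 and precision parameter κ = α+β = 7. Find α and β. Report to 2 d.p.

Split κ in proportion μ : (1−μ): α = 0.79·7 = 5.53, β = 7 − 5.53 = 1.47.

α = 5.53, β = 1.47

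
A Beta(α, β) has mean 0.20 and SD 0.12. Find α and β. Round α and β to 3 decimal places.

α = 2.022, β = 8.089

First σ² = 0.0144. Setting α = μn, β = (1−μ)n with n = α+β,
μ(1−μ)/(n+1) = 0.0144 ⇒ n+1 = 0.1600/0.0144 = 11.1111 ⇒ n = 10.1111.
Hence α = 0.20×10.1111 = 2.022, β = 0.80×10.1111 = 8.089.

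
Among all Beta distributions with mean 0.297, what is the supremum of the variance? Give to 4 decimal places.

0.2088

Var = μ(1−μ)/(α+β+1), which approaches μ(1−μ) as α+β → 0.
So the supremum is μ(1−μ) = 0.297×0.703 = 0.2088.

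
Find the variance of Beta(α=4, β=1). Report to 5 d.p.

0.02667

μ = 4/5 = 0.800000; Var = μ(1−μ)/(α+β+1) = 0.1600000/6 = 0.02667.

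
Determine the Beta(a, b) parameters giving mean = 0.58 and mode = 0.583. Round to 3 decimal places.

Let s = a+b. Mean gives a = μs = 0.58s; mode gives (a−1)/(s−2) = 0.583.
Substituting: 0.58s − 1 = 0.583(s−2) = 0.583s − 1.166, so -0.003s = -0.166 and s = 55.3333.
Then a = 0.58×55.3333 = 32.093 and b = s−a = 23.240.

a = 32.093, b = 23.240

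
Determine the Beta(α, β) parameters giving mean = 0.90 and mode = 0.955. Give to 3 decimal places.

α = 14.891, β = 1.655

Let s = α+β. Mean gives α = μs = 0.90s; mode gives (α−1)/(s−2) = 0.955.
Substituting: 0.90s − 1 = 0.955(s−2) = 0.955s − 1.910, so -0.055s = -0.910 and s = 16.5455.
Then α = 0.90×16.5455 = 14.891 and β = s−α = 1.655.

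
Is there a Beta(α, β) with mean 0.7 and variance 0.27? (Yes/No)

For any Beta, Var(X) < E[X]·(1−E[X]).
Here μ(1−μ) = 0.7×0.3 = 0.21, and 0.27 ≥ 0.21.

No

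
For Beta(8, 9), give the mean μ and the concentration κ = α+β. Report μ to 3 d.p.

μ = 0.471, κ = 17

κ = α+β = 8+9 = 17; μ = α/κ = 8/17 = 0.471.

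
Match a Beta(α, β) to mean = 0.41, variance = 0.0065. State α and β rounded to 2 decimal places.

By moment matching, α+β = μ(1−μ)/σ² − 1 = (0.41·0.59)/0.0065 − 1 = 37.2154 − 1 = 36.2154.
Since α/(α+β) = μ, α = 0.41·36.2154 = 14.85 and β = 0.59·36.2154 = 21.37.

α = 14.85, β = 21.37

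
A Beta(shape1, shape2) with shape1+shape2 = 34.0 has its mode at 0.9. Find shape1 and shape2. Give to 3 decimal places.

shape1 = 29.800, shape2 = 4.200

Since the density peak of Beta(shape1,shape2) is at (shape1−1)/(shape1+shape2−2),
shape1 = 1 + 0.9(34.0−2) = 29.800 and shape2 = 34.0 − 29.800 = 4.200.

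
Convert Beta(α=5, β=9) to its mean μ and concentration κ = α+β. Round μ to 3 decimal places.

μ = 0.357, κ = 14

κ = α+β = 5+9 = 14; μ = α/κ = 5/14 = 0.357.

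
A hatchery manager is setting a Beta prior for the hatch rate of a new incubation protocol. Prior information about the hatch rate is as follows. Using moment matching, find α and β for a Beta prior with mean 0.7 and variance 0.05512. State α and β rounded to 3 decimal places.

By moment matching, α+β = μ(1−μ)/σ² − 1 = (0.7·0.3)/0.05512 − 1 = 3.8099 − 1 = 2.8099.
Since α/(α+β) = μ, α = 0.7·2.8099 = 1.967 and β = 0.3·2.8099 = 0.843.

α = 1.967, β = 0.843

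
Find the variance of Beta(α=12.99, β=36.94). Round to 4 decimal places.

Var = αβ/[(α+β)²(α+β+1)] = (12.99×36.94)/(49.93²×50.93) = 479.8506/126968.739557 = 0.0038.

0.0038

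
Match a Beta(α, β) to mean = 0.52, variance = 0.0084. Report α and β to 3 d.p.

Let s = α+β. The Beta variance is μ(1−μ)/(s+1).
So s+1 = μ(1−μ)/σ² = (0.52×0.48)/0.0084 = 0.2496/0.0084 = 29.7143, giving s = 28.7143.
Then α = μs = 0.52×28.7143 = 14.931 and β = (1−μ)s = 0.48×28.7143 = 13.783.

α = 14.931, β = 13.783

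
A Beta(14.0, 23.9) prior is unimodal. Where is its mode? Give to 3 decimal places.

0.362

With α,β > 1, mode = (α−1)/(α+β−2) = 13.0/35.9 = 0.362.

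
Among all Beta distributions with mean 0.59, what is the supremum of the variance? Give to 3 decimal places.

0.242

Var = μ(1−μ)/(α+β+1), which approaches μ(1−μ) as α+β → 0.
So the supremum is μ(1−μ) = 0.59×0.41 = 0.242.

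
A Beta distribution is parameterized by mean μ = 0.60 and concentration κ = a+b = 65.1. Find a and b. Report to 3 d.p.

a = 39.060, b = 26.040

a = μκ = 0.60×65.1 = 39.060 and b = (1−μ)κ = 0.40×65.1 = 26.040.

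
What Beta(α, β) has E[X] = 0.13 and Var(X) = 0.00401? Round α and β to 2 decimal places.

Let s = α+β. The Beta variance is μ(1−μ)/(s+1).
So s+1 = μ(1−μ)/σ² = (0.13×0.87)/0.00401 = 0.1131/0.00401 = 28.2045, giving s = 27.2045.
Then α = μs = 0.13×27.2045 = 3.54 and β = (1−μ)s = 0.87×27.2045 = 23.67.

α = 3.54, β = 23.67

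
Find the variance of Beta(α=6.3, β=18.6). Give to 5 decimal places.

μ = 6.3/24.9 = 0.253012; Var = μ(1−μ)/(α+β+1) = 0.1889970/25.9 = 0.00730.

0.00730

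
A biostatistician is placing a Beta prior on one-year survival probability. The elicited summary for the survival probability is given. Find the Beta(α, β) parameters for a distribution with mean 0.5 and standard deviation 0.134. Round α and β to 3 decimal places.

α = 6.461, β = 6.461

Variance = 0.134² = 0.017956. The moment-matching identity α+β = μ(1−μ)/Var − 1 gives
α+β = 0.25/0.017956 − 1 = 12.9229, so α = μ·12.9229 = 6.461 and β = (1−μ)·12.9229 = 6.461.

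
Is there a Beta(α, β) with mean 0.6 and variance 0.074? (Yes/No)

For any Beta, Var(X) < E[X]·(1−E[X]).
Here μ(1−μ) = 0.6×0.4 = 0.24, and 0.074 < 0.24.

Yes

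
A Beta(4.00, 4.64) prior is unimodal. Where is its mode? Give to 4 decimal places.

The density x^(α−1)(1−x)^(β−1) is maximised at (α−1)/(α+β−2) = 3.00/6.64 = 0.4518.

0.4518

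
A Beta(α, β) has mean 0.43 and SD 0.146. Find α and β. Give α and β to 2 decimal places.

σ² = 0.146² = 0.021316.
With s = α+β, Var = μ(1−μ)/(s+1), so s+1 = (0.43×0.57)/0.021316 = 11.4984 and s = 10.4984.
α = μs = 4.51, β = (1−μ)s = 5.98.

α = 4.51, β = 5.98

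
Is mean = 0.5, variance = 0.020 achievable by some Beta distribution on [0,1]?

For any Beta, Var(X) < E[X]·(1−E[X]).
Here μ(1−μ) = 0.5×0.5 = 0.25, and 0.020 < 0.25.

Yes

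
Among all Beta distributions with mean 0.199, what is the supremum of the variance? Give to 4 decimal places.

0.1594

For fixed mean μ the Beta variance is μ(1−μ)/(α+β+1), increasing as α+β decreases.
Its least upper bound (not attained) is μ(1−μ) = 0.199·0.801 = 0.1594.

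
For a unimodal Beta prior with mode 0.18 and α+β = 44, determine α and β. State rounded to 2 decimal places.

Mode = (α−1)/(κ−2) with κ = α+β, so α−1 = 0.18·42 = 7.56.
α = 8.56; β = κ − α = 35.44.

α = 8.56, β = 35.44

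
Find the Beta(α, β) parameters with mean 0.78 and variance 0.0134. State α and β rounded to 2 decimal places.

α = 9.21, β = 2.60

By moment matching, α+β = μ(1−μ)/σ² − 1 = (0.78·0.22)/0.0134 − 1 = 12.8060 − 1 = 11.8060.
Since α/(α+β) = μ, α = 0.78·11.8060 = 9.21 and β = 0.22·11.8060 = 2.60.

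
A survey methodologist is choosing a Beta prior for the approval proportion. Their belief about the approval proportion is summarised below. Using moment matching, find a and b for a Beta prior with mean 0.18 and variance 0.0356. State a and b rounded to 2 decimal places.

Write ν = a+b; then a = μν and Var = μ(1−μ)/(ν+1).
ν = μ(1−μ)/Var − 1 = 0.1476/0.0356 − 1 = 3.1461.
a = 0.18·3.1461 = 0.57, b = 0.82·3.1461 = 2.58.

a = 0.57, b = 2.58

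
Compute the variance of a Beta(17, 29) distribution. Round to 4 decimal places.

μ = 17/46 = 0.369565; Var = μ(1−μ)/(α+β+1) = 0.2329868/47 = 0.0050.

0.0050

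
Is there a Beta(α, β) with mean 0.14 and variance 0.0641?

Yes

The Beta variance bound is σ² < μ(1−μ).
Here μ(1−μ) = 0.14×0.86 = 0.1204, and 0.0641 < 0.1204.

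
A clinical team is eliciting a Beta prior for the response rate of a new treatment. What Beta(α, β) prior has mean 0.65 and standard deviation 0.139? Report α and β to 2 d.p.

First σ² = 0.019321. Setting α = μn, β = (1−μ)n with n = α+β,
μ(1−μ)/(n+1) = 0.019321 ⇒ n+1 = 0.2275/0.019321 = 11.7748 ⇒ n = 10.7748.
Hence α = 0.65×10.7748 = 7.00, β = 0.35×10.7748 = 3.77.

α = 7.00, β = 3.77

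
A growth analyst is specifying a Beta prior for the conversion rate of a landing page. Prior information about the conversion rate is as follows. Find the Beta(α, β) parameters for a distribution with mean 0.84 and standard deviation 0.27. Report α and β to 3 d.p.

First σ² = 0.0729. Setting α = μn, β = (1−μ)n with n = α+β,
μ(1−μ)/(n+1) = 0.0729 ⇒ n+1 = 0.1344/0.0729 = 1.8436 ⇒ n = 0.8436.
Hence α = 0.84×0.8436 = 0.709, β = 0.16×0.8436 = 0.135.

α = 0.709, β = 0.135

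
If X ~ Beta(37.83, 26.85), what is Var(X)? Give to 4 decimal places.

α+β = 64.68 and αβ = 1015.7355, so Var = αβ/[(α+β)²(α+β+1)] = 1015.7355/274772.437632 = 0.0037.

0.0037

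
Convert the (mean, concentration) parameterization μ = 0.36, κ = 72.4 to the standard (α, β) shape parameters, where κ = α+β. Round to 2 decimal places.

α = μκ = 0.36×72.4 = 26.06 and β = (1−μ)κ = 0.64×72.4 = 46.34.

α = 26.06, β = 46.34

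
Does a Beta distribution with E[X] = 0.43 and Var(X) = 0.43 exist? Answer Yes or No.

A Beta with mean μ has variance μ(1−μ)/(α+β+1) < μ(1−μ).
Here μ(1−μ) = 0.43×0.57 = 0.2451, and 0.43 ≥ 0.2451.

No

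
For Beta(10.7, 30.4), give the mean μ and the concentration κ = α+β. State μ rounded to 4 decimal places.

μ = 0.2603, κ = 41.1

κ = α+β = 10.7+30.4 = 41.1; μ = α/κ = 10.7/41.1 = 0.2603.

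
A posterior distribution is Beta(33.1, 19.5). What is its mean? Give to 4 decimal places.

The Beta mean is α/(α+β) = 33.1/(33.1+19.5) = 0.6293.

0.6293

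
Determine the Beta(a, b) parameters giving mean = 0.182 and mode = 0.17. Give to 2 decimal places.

a = 10.01, b = 44.99

With s = a+b: μ = a/s and mode = (a−1)/(s−2). Eliminating a = μs,
μs − 1 = m(s−2) ⇒ s(μ−m) = 1−2m ⇒ s = 0.66/0.012 = 55.0000.
So a = μs = 10.01, b = (1−μ)s = 44.99.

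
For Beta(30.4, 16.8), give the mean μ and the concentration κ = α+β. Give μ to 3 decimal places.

μ = 0.644, κ = 47.2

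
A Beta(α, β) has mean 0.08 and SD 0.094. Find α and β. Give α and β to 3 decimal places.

α = 0.586, β = 6.743

First σ² = 0.008836. Setting α = μn, β = (1−μ)n with n = α+β,
μ(1−μ)/(n+1) = 0.008836 ⇒ n+1 = 0.0736/0.008836 = 8.3296 ⇒ n = 7.3296.
Hence α = 0.08×7.3296 = 0.586, β = 0.92×7.3296 = 6.743.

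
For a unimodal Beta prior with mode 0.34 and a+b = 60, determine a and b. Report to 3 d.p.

Mode = (a−1)/(κ−2) with κ = a+b, so a−1 = 0.34·58 = 19.720.
a = 20.720; b = κ − a = 39.280.

a = 20.720, b = 39.280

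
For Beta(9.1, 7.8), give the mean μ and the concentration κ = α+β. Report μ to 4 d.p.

μ = 0.5385, κ = 16.9

κ = α+β = 9.1+7.8 = 16.9; μ = α/κ = 9.1/16.9 = 0.5385.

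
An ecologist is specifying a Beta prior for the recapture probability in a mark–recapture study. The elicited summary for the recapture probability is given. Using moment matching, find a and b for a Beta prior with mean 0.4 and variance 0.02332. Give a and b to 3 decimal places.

Write ν = a+b; then a = μν and Var = μ(1−μ)/(ν+1).
ν = μ(1−μ)/Var − 1 = 0.24/0.02332 − 1 = 9.2916.
a = 0.4·9.2916 = 3.717, b = 0.6·9.2916 = 5.575.

a = 3.717, b = 5.575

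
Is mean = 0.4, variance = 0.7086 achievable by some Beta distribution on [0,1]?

No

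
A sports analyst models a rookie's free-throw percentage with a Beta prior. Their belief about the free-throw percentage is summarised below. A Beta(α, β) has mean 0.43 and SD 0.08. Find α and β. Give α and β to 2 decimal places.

α = 16.04, β = 21.26

First σ² = 0.0064. Setting α = μn, β = (1−μ)n with n = α+β,
μ(1−μ)/(n+1) = 0.0064 ⇒ n+1 = 0.2451/0.0064 = 38.2969 ⇒ n = 37.2969.
Hence α = 0.43×37.2969 = 16.04, β = 0.57×37.2969 = 21.26.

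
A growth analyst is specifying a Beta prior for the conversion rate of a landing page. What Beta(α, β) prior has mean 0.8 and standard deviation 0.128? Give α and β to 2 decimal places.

σ² = 0.128² = 0.016384.
With s = α+β, Var = μ(1−μ)/(s+1), so s+1 = (0.8×0.2)/0.016384 = 9.7656 and s = 8.7656.
α = μs = 7.01, β = (1−μ)s = 1.75.

α = 7.01, β = 1.75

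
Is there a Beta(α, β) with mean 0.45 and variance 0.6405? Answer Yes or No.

No

For any Beta, Var(X) < E[X]·(1−E[X]).
Here μ(1−μ) = 0.45×0.55 = 0.2475, and 0.6405 ≥ 0.2475.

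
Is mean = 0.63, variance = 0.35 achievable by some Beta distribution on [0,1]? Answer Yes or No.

The Beta variance bound is σ² < μ(1−μ).
Here μ(1−μ) = 0.63×0.37 = 0.2331, and 0.35 ≥ 0.2331.

No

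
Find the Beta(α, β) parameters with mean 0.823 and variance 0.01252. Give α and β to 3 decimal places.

α = 8.753, β = 1.882

Write ν = α+β; then α = μν and Var = μ(1−μ)/(ν+1).
ν = μ(1−μ)/Var − 1 = 0.145671/0.01252 − 1 = 10.6351.
α = 0.823·10.6351 = 8.753, β = 0.177·10.6351 = 1.882.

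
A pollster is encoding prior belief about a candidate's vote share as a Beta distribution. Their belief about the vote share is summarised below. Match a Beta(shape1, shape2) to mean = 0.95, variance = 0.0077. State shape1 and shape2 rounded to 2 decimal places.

Write ν = shape1+shape2; then shape1 = μν and Var = μ(1−μ)/(ν+1).
ν = μ(1−μ)/Var − 1 = 0.0475/0.0077 − 1 = 5.1688.
shape1 = 0.95·5.1688 = 4.91, shape2 = 0.05·5.1688 = 0.26.

shape1 = 4.91, shape2 = 0.26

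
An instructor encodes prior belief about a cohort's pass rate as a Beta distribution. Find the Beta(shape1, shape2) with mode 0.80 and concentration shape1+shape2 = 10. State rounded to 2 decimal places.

Since the density peak of Beta(shape1,shape2) is at (shape1−1)/(shape1+shape2−2),
shape1 = 1 + 0.80(10−2) = 7.40 and shape2 = 10 − 7.40 = 2.60.

shape1 = 7.40, shape2 = 2.60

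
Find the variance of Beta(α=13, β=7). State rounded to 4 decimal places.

Var = αβ/[(α+β)²(α+β+1)] = (13×7)/(20²×21) = 91/8400 = 0.0108.

0.0108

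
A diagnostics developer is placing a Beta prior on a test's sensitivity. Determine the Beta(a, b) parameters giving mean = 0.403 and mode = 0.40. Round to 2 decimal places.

Let s = a+b. Mean gives a = μs = 0.403s; mode gives (a−1)/(s−2) = 0.40.
Substituting: 0.403s − 1 = 0.40(s−2) = 0.40s − 0.80, so 0.003s = 0.20 and s = 66.6667.
Then a = 0.403×66.6667 = 26.87 and b = s−a = 39.80.

a = 26.87, b = 39.80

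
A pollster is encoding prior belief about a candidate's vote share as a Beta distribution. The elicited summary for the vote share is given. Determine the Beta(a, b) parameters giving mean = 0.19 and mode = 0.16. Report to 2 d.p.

a = 4.31, b = 18.36

With s = a+b: μ = a/s and mode = (a−1)/(s−2). Eliminating a = μs,
μs − 1 = m(s−2) ⇒ s(μ−m) = 1−2m ⇒ s = 0.68/0.03 = 22.6667.
So a = μs = 4.31, b = (1−μ)s = 18.36.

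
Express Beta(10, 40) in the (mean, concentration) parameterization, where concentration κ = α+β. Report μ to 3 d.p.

κ = α+β = 10+40 = 50; μ = α/κ = 10/50 = 0.200.

μ = 0.200, κ = 50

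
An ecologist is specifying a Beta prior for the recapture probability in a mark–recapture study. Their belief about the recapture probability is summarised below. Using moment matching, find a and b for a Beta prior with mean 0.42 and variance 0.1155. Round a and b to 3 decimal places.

a = 0.466, b = 0.643

By moment matching, a+b = μ(1−μ)/σ² − 1 = (0.42·0.58)/0.1155 − 1 = 2.1091 − 1 = 1.1091.
Since a/(a+b) = μ, a = 0.42·1.1091 = 0.466 and b = 0.58·1.1091 = 0.643.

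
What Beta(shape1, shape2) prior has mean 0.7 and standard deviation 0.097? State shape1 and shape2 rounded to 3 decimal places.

shape1 = 14.923, shape2 = 6.396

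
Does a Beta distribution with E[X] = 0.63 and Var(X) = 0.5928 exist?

A Beta with mean μ has variance μ(1−μ)/(α+β+1) < μ(1−μ).
Here μ(1−μ) = 0.63×0.37 = 0.2331, and 0.5928 ≥ 0.2331.

No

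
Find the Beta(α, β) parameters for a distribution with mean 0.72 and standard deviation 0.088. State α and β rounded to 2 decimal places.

Variance = 0.088² = 0.007744. The moment-matching identity α+β = μ(1−μ)/Var − 1 gives
α+β = 0.2016/0.007744 − 1 = 25.0331, so α = μ·25.0331 = 18.02 and β = (1−μ)·25.0331 = 7.01.

α = 18.02, β = 7.01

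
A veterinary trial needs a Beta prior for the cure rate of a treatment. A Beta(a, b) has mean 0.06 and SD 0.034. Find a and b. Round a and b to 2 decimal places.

a = 2.87, b = 44.92

Variance = 0.034² = 0.001156. The moment-matching identity a+b = μ(1−μ)/Var − 1 gives
a+b = 0.0564/0.001156 − 1 = 47.7889, so a = μ·47.7889 = 2.87 and b = (1−μ)·47.7889 = 44.92.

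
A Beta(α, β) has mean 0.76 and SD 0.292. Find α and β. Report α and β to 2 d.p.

α = 0.87, β = 0.27

Variance = 0.292² = 0.085264. The moment-matching identity α+β = μ(1−μ)/Var − 1 gives
α+β = 0.1824/0.085264 − 1 = 1.1392, so α = μ·1.1392 = 0.87 and β = (1−μ)·1.1392 = 0.27.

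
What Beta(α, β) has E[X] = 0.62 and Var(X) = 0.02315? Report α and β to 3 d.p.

α = 5.690, β = 3.487

Let s = α+β. The Beta variance is μ(1−μ)/(s+1).
So s+1 = μ(1−μ)/σ² = (0.62×0.38)/0.02315 = 0.2356/0.02315 = 10.1771, giving s = 9.1771.
Then α = μs = 0.62×9.1771 = 5.690 and β = (1−μ)s = 0.38×9.1771 = 3.487.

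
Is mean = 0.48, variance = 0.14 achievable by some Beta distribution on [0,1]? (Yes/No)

Yes

For any Beta, Var(X) < E[X]·(1−E[X]).
Here μ(1−μ) = 0.48×0.52 = 0.2496, and 0.14 < 0.2496.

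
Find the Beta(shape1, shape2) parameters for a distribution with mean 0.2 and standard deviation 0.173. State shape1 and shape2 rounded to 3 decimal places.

shape1 = 0.869, shape2 = 3.477

First σ² = 0.029929. Setting shape1 = μn, shape2 = (1−μ)n with n = shape1+shape2,
μ(1−μ)/(n+1) = 0.029929 ⇒ n+1 = 0.16/0.029929 = 5.3460 ⇒ n = 4.3460.
Hence shape1 = 0.2×4.3460 = 0.869, shape2 = 0.8×4.3460 = 3.477.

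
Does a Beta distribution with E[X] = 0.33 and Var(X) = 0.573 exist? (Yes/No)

A Beta with mean μ has variance μ(1−μ)/(α+β+1) < μ(1−μ).
Here μ(1−μ) = 0.33×0.67 = 0.2211, and 0.573 ≥ 0.2211.

No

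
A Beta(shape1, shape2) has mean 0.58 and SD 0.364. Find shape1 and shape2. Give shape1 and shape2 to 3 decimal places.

σ² = 0.364² = 0.132496.
With s = shape1+shape2, Var = μ(1−μ)/(s+1), so s+1 = (0.58×0.42)/0.132496 = 1.8385 and s = 0.8385.
shape1 = μs = 0.486, shape2 = (1−μ)s = 0.352.

shape1 = 0.486, shape2 = 0.352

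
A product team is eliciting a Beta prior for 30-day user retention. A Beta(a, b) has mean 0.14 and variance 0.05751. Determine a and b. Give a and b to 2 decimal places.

a = 0.15, b = 0.94

By moment matching, a+b = μ(1−μ)/σ² − 1 = (0.14·0.86)/0.05751 − 1 = 2.0935 − 1 = 1.0935.
Since a/(a+b) = μ, a = 0.14·1.0935 = 0.15 and b = 0.86·1.0935 = 0.94.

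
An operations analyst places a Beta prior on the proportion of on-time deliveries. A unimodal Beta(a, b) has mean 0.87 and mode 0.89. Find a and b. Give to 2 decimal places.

With s = a+b: μ = a/s and mode = (a−1)/(s−2). Eliminating a = μs,
μs − 1 = m(s−2) ⇒ s(μ−m) = 1−2m ⇒ s = -0.78/-0.02 = 39.0000.
So a = μs = 33.93, b = (1−μ)s = 5.07.

a = 33.93, b = 5.07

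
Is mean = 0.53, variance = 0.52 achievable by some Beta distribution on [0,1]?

No

The Beta variance bound is σ² < μ(1−μ).
Here μ(1−μ) = 0.53×0.47 = 0.2491, and 0.52 ≥ 0.2491.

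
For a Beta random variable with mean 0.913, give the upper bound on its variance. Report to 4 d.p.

For fixed mean μ the Beta variance is μ(1−μ)/(α+β+1), increasing as α+β decreases.
Its least upper bound (not attained) is μ(1−μ) = 0.913·0.087 = 0.0794.

0.0794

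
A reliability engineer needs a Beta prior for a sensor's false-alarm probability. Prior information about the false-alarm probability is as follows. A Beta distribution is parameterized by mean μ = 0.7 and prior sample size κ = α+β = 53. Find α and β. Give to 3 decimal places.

α = μκ = 0.7×53 = 37.100 and β = (1−μ)κ = 0.3×53 = 15.900.

α = 37.100, β = 15.900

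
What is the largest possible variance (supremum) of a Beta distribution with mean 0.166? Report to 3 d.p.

0.138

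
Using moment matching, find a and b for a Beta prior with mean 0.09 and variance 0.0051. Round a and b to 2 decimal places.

By moment matching, a+b = μ(1−μ)/σ² − 1 = (0.09·0.91)/0.0051 − 1 = 16.0588 − 1 = 15.0588.
Since a/(a+b) = μ, a = 0.09·15.0588 = 1.36 and b = 0.91·15.0588 = 13.70.

a = 1.36, b = 13.70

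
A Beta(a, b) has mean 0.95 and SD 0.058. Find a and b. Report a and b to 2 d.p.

a = 12.46, b = 0.66

First σ² = 0.003364. Setting a = μn, b = (1−μ)n with n = a+b,
μ(1−μ)/(n+1) = 0.003364 ⇒ n+1 = 0.0475/0.003364 = 14.1201 ⇒ n = 13.1201.
Hence a = 0.95×13.1201 = 12.46, b = 0.05×13.1201 = 0.66.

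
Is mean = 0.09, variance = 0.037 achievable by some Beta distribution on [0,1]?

A Beta with mean μ has variance μ(1−μ)/(α+β+1) < μ(1−μ).
Here μ(1−μ) = 0.09×0.91 = 0.0819, and 0.037 < 0.0819.

Yes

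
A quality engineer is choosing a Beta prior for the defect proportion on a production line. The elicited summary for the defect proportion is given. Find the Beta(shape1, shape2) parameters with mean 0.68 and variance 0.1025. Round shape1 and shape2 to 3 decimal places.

shape1 = 0.764, shape2 = 0.359

By moment matching, shape1+shape2 = μ(1−μ)/σ² − 1 = (0.68·0.32)/0.1025 − 1 = 2.1229 − 1 = 1.1229.
Since shape1/(shape1+shape2) = μ, shape1 = 0.68·1.1229 = 0.764 and shape2 = 0.32·1.1229 = 0.359.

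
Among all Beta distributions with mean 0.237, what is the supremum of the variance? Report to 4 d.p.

Var = μ(1−μ)/(α+β+1), which approaches μ(1−μ) as α+β → 0.
So the supremum is μ(1−μ) = 0.237×0.763 = 0.1808.

0.1808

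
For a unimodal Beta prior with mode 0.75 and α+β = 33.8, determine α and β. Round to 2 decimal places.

For α,β>1 the mode is (α−1)/(α+β−2), so α = mode·(κ−2)+1 = 0.75×31.8+1 = 24.85.
And β = (1−mode)·(κ−2)+1 = 0.25×31.8+1 = 8.95.

α = 24.85, β = 8.95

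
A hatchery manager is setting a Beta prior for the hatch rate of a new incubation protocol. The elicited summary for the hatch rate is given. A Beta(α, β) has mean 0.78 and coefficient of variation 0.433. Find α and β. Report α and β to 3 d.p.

σ = CV·μ = 0.433×0.78 = 0.33774, so σ² = 0.114068.
s+1 = μ(1−μ)/σ² = 0.1716/0.114068 = 1.5044, so s = α+β = 0.5044.
α = μs = 0.393, β = (1−μ)s = 0.111.

α = 0.393, β = 0.111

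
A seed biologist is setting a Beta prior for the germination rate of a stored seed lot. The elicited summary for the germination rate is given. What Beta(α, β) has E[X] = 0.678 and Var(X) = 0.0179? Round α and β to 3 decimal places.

α = 7.591, β = 3.605

Write ν = α+β; then α = μν and Var = μ(1−μ)/(ν+1).
ν = μ(1−μ)/Var − 1 = 0.218316/0.0179 − 1 = 11.1964.
α = 0.678·11.1964 = 7.591, β = 0.322·11.1964 = 3.605.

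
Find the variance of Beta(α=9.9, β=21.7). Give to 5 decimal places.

α+β = 31.6 and αβ = 214.83, so Var = αβ/[(α+β)²(α+β+1)] = 214.83/32553.056 = 0.00660.

0.00660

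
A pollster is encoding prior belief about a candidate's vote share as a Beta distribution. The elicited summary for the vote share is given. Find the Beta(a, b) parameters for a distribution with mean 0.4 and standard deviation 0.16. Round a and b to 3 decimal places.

Variance = 0.16² = 0.0256. The moment-matching identity a+b = μ(1−μ)/Var − 1 gives
a+b = 0.24/0.0256 − 1 = 8.3750, so a = μ·8.3750 = 3.350 and b = (1−μ)·8.3750 = 5.025.

a = 3.350, b = 5.025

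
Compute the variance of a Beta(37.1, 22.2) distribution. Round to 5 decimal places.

0.00388

μ = 37.1/59.3 = 0.625632; Var = μ(1−μ)/(α+β+1) = 0.2342165/60.3 = 0.00388.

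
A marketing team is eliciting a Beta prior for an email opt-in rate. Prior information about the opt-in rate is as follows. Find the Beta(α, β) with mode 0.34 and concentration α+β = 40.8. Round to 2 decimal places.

α = 14.19, β = 26.61

For α,β>1 the mode is (α−1)/(α+β−2), so α = mode·(κ−2)+1 = 0.34×38.8+1 = 14.19.
And β = (1−mode)·(κ−2)+1 = 0.66×38.8+1 = 26.61.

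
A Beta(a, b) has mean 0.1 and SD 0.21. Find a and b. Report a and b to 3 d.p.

a = 0.104, b = 0.937

σ² = 0.21² = 0.0441.
With s = a+b, Var = μ(1−μ)/(s+1), so s+1 = (0.1×0.9)/0.0441 = 2.0408 and s = 1.0408.
a = μs = 0.104, b = (1−μ)s = 0.937.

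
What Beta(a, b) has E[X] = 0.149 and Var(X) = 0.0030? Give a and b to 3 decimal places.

a = 6.149, b = 35.118

Let s = a+b. The Beta variance is μ(1−μ)/(s+1).
So s+1 = μ(1−μ)/σ² = (0.149×0.851)/0.0030 = 0.126799/0.0030 = 42.2663, giving s = 41.2663.
Then a = μs = 0.149×41.2663 = 6.149 and b = (1−μ)s = 0.851×41.2663 = 35.118.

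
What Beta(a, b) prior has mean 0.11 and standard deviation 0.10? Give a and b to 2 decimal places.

Variance = 0.10² = 0.0100. The moment-matching identity a+b = μ(1−μ)/Var − 1 gives
a+b = 0.0979/0.0100 − 1 = 8.7900, so a = μ·8.7900 = 0.97 and b = (1−μ)·8.7900 = 7.82.

a = 0.97, b = 7.82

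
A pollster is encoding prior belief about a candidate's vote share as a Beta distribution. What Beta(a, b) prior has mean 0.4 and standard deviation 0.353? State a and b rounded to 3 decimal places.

a = 0.370, b = 0.556

Variance = 0.353² = 0.124609. The moment-matching identity a+b = μ(1−μ)/Var − 1 gives
a+b = 0.24/0.124609 − 1 = 0.9260, so a = μ·0.9260 = 0.370 and b = (1−μ)·0.9260 = 0.556.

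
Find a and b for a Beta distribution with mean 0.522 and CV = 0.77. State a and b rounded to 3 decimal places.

a = 0.284, b = 0.260

Var = (CV·μ)² = (0.77×0.522)² = 0.161556.
a+b = μ(1−μ)/Var − 1 = 0.249516/0.161556 − 1 = 0.5445.
Thus a = 0.522·0.5445 = 0.284 and b = 0.478·0.5445 = 0.260.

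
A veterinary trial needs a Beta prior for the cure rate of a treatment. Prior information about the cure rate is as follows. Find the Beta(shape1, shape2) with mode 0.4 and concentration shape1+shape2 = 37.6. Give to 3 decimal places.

shape1 = 15.240, shape2 = 22.360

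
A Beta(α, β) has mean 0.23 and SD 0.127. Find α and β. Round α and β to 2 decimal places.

α = 2.30, β = 7.68

σ² = 0.127² = 0.016129.
With s = α+β, Var = μ(1−μ)/(s+1), so s+1 = (0.23×0.77)/0.016129 = 10.9802 and s = 9.9802.
α = μs = 2.30, β = (1−μ)s = 7.68.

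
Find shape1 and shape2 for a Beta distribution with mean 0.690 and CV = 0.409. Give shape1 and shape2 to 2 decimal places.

σ = CV·μ = 0.409×0.690 = 0.28221, so σ² = 0.079642.
s+1 = μ(1−μ)/σ² = 0.213900/0.079642 = 2.6858, so s = shape1+shape2 = 1.6858.
shape1 = μs = 1.16, shape2 = (1−μ)s = 0.52.

shape1 = 1.16, shape2 = 0.52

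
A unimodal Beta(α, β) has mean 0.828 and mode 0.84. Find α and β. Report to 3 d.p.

With s = α+β: μ = α/s and mode = (α−1)/(s−2). Eliminating α = μs,
μs − 1 = m(s−2) ⇒ s(μ−m) = 1−2m ⇒ s = -0.68/-0.012 = 56.6667.
So α = μs = 46.920, β = (1−μ)s = 9.747.

α = 46.920, β = 9.747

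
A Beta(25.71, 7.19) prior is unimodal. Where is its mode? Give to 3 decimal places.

With α,β > 1, mode = (α−1)/(α+β−2) = 24.71/30.90 = 0.800.

0.800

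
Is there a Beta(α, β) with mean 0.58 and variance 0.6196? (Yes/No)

No

For any Beta, Var(X) < E[X]·(1−E[X]).
Here μ(1−μ) = 0.58×0.42 = 0.2436, and 0.6196 ≥ 0.2436.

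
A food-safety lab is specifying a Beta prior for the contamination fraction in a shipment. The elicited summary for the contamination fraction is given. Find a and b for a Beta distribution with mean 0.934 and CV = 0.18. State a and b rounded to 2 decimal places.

a = 1.10, b = 0.08

σ = CV·μ = 0.18×0.934 = 0.16812, so σ² = 0.028264.
s+1 = μ(1−μ)/σ² = 0.061644/0.028264 = 2.1810, so s = a+b = 1.1810.
a = μs = 1.10, b = (1−μ)s = 0.08.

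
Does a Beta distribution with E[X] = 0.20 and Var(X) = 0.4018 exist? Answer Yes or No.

A Beta with mean μ has variance μ(1−μ)/(α+β+1) < μ(1−μ).
Here μ(1−μ) = 0.20×0.80 = 0.1600, and 0.4018 ≥ 0.1600.

No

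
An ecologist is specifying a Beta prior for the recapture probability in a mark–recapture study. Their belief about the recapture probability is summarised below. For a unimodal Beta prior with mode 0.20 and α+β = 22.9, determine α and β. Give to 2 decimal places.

Since the density peak of Beta(α,β) is at (α−1)/(α+β−2),
α = 1 + 0.20(22.9−2) = 5.18 and β = 22.9 − 5.18 = 17.72.

α = 5.18, β = 17.72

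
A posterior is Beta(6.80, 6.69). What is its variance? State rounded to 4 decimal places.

α+β = 13.49 and αβ = 45.4920, so Var = αβ/[(α+β)²(α+β+1)] = 45.4920/2636.891649 = 0.0173.

0.0173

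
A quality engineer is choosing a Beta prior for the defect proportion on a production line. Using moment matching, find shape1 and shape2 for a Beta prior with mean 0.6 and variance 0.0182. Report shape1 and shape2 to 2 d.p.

shape1 = 7.31, shape2 = 4.87

By moment matching, shape1+shape2 = μ(1−μ)/σ² − 1 = (0.6·0.4)/0.0182 − 1 = 13.1868 − 1 = 12.1868.
Since shape1/(shape1+shape2) = μ, shape1 = 0.6·12.1868 = 7.31 and shape2 = 0.4·12.1868 = 4.87.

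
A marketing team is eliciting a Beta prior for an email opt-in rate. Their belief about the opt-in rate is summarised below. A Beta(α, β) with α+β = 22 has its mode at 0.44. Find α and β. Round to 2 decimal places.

Since the density peak of Beta(α,β) is at (α−1)/(α+β−2),
α = 1 + 0.44(22−2) = 9.80 and β = 22 − 9.80 = 12.20.

α = 9.80, β = 12.20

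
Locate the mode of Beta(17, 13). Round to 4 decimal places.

With α,β > 1, mode = (α−1)/(α+β−2) = 16/28 = 0.5714.

0.5714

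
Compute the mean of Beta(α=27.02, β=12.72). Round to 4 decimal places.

0.6799

The Beta mean is α/(α+β) = 27.02/(27.02+12.72) = 0.6799.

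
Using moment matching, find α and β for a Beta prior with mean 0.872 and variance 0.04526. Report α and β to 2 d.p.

α = 1.28, β = 0.19

By moment matching, α+β = μ(1−μ)/σ² − 1 = (0.872·0.128)/0.04526 − 1 = 2.4661 − 1 = 1.4661.
Since α/(α+β) = μ, α = 0.872·1.4661 = 1.28 and β = 0.128·1.4661 = 0.19.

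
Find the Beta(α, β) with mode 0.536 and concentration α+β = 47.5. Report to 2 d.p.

α = 25.39, β = 22.11

Mode = (α−1)/(κ−2) with κ = α+β, so α−1 = 0.536·45.5 = 24.39.
α = 25.39; β = κ − α = 22.11.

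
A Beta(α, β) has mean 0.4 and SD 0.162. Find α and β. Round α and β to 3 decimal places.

α = 3.258, β = 4.887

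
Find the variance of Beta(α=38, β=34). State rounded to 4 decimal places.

0.0034

Var = αβ/[(α+β)²(α+β+1)] = (38×34)/(72²×73) = 1292/378432 = 0.0034.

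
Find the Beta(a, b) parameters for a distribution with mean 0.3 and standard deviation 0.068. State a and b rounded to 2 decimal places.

a = 13.32, b = 31.09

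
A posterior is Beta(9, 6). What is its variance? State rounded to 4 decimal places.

0.0150

Var = αβ/[(α+β)²(α+β+1)] = (9×6)/(15²×16) = 54/3600 = 0.0150.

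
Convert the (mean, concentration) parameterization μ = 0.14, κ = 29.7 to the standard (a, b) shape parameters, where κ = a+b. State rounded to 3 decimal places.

a = μκ = 0.14×29.7 = 4.158 and b = (1−μ)κ = 0.86×29.7 = 25.542.

a = 4.158, b = 25.542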